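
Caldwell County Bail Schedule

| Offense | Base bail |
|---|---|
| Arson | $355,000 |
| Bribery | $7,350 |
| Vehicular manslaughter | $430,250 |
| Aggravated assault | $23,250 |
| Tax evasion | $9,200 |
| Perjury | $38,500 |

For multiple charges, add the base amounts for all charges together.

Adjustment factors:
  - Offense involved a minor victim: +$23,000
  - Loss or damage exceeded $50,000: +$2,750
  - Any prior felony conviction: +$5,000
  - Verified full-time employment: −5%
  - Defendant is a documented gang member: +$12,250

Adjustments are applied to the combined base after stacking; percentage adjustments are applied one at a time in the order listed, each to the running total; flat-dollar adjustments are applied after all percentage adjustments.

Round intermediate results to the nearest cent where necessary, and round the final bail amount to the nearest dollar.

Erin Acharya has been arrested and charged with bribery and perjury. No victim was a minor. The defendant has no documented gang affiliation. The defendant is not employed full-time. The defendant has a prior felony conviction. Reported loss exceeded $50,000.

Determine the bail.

$53,600

Base amounts from the schedule: bribery $7,350; perjury $38,500.
Stacking rule: sum of all bases. $7,350 + $38,500 = $45,850.
Loss or damage exceeded $50,000 (+$2,750 flat): $45,850 + $2,750 = $48,600.
Any prior felony conviction (+$5,000 flat): $48,600 + $5,000 = $53,600.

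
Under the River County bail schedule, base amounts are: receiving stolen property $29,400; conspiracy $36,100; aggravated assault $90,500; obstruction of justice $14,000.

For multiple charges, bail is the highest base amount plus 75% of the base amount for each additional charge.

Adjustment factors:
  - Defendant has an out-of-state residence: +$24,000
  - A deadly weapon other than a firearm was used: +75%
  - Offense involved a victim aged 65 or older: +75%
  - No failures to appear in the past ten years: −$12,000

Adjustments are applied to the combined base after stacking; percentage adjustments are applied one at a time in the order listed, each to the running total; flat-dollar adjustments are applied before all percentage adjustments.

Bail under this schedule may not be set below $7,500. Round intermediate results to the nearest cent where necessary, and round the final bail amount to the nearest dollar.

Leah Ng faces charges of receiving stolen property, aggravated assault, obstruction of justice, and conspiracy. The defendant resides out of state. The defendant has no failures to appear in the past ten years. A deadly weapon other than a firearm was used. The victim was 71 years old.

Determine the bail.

$496,508

Base amounts from the schedule: receiving stolen property $29,400; aggravated assault $90,500; obstruction of justice $14,000; conspiracy $36,100.
Stacking rule: highest base plus 75% of each additional charge. Highest is aggravated assault at $90,500. Additional: $29,400 × 75% = $22,050; $14,000 × 75% = $10,500; $36,100 × 75% = $27,075. Combined base = $90,500 + $59,625 = $150,125.
Defendant has an out-of-state residence (+$24,000 flat): $150,125 + $24,000 = $174,125.
No failures to appear in the past ten years (−$12,000 flat): $174,125 − $12,000 = $162,125.
A deadly weapon other than a firearm was used (+75%): $162,125 × 1.75 = $283,718.75.
Offense involved a victim aged 65 or older (+75%): $283,718.75 × 1.75 = $496,507.81.
$496,507.81 is at or above the $7,500 minimum.
Rounded to the nearest dollar: $496,508.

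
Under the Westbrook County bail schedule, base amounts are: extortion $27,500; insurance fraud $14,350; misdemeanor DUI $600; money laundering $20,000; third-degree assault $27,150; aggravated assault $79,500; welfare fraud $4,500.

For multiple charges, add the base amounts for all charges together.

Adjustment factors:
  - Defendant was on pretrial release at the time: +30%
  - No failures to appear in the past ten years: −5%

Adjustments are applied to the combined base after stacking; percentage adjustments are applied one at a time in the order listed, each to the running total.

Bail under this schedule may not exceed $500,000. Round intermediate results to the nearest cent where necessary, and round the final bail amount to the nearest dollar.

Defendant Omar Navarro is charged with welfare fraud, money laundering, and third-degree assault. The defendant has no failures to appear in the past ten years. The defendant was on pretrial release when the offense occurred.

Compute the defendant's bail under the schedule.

$63,788

Base amounts from the schedule: welfare fraud $4,500; money laundering $20,000; third-degree assault $27,150.
Stacking rule: sum of all bases. $4,500 + $20,000 + $27,150 = $51,650.
Defendant was on pretrial release at the time (+30%): $51,650 × 1.3 = $67,145.
No failures to appear in the past ten years (−5%): $67,145 × 0.95 = $63,787.75.
$63,787.75 is within the $500,000 maximum.
Rounded to the nearest dollar: $63,788.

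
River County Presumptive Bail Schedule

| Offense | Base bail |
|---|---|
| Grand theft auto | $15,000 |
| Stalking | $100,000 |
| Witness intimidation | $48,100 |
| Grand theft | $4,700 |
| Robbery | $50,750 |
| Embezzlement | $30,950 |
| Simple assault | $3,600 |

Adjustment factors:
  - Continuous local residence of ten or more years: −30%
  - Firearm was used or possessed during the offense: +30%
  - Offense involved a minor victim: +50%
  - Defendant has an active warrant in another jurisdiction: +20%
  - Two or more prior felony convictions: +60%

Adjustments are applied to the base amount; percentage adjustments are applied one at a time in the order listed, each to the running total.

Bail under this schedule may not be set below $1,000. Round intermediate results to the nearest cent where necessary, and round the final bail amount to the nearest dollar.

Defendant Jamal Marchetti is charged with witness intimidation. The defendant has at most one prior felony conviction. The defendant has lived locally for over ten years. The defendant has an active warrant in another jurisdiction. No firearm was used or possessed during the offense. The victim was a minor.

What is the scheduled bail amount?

$60,606

Base amounts from the schedule: witness intimidation $48,100.
Single charge. Combined base = $48,100.
Continuous local residence of ten or more years (−30%): $48,100 × 0.7 = $33,670.
Offense involved a minor victim (+50%): $33,670 × 1.5 = $50,505.
Defendant has an active warrant in another jurisdiction (+20%): $50,505 × 1.2 = $60,606.
$60,606 is at or above the $1,000 minimum.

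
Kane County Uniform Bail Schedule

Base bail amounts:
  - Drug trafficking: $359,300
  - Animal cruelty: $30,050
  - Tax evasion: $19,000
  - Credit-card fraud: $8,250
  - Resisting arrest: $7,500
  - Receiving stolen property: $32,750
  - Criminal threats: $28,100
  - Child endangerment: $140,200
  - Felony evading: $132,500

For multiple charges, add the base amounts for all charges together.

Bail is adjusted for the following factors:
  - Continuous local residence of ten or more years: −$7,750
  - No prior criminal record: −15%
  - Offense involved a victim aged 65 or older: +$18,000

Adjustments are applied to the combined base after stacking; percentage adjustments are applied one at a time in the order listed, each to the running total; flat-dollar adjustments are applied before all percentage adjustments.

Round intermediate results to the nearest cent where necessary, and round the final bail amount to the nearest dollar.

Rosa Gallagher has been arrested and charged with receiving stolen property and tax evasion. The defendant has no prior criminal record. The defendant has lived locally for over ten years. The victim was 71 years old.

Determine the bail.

$52,700

Base amounts from the schedule: receiving stolen property $32,750; tax evasion $19,000.
Stacking rule: sum of all bases. $32,750 + $19,000 = $51,750.
Continuous local residence of ten or more years (−$7,750 flat): $51,750 − $7,750 = $44,000.
Offense involved a victim aged 65 or older (+$18,000 flat): $44,000 + $18,000 = $62,000.
No prior criminal record (−15%): $62,000 × 0.85 = $52,700.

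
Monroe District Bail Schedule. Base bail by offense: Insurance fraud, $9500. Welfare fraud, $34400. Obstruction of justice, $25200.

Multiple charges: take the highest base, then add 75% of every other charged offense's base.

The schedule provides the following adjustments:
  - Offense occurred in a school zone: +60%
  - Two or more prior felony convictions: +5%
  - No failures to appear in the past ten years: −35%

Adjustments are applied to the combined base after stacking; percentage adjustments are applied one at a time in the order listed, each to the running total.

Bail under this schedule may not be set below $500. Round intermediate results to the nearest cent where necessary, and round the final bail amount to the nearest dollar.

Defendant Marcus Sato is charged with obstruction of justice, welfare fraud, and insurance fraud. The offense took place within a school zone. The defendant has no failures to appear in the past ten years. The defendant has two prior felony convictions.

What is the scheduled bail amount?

Base amounts from the schedule: obstruction of justice $25200; welfare fraud $34400; insurance fraud $9500.
Stacking rule: highest base plus 75% of each additional charge. Highest is welfare fraud at $34400. Additional: $25200 × 75% = $18900; $9500 × 75% = $7125. Combined base = $34400 + $26025 = $60425.
Offense occurred in a school zone (+60%): $60425 × 1.6 = $96680.
Two or more prior felony convictions (+5%): $96680 × 1.05 = $101514.
No failures to appear in the past ten years (−35%): $101514 × 0.65 = $65984.10.
$65984.10 is at or above the $500 minimum.
Rounded to the nearest dollar: $65984.

$65984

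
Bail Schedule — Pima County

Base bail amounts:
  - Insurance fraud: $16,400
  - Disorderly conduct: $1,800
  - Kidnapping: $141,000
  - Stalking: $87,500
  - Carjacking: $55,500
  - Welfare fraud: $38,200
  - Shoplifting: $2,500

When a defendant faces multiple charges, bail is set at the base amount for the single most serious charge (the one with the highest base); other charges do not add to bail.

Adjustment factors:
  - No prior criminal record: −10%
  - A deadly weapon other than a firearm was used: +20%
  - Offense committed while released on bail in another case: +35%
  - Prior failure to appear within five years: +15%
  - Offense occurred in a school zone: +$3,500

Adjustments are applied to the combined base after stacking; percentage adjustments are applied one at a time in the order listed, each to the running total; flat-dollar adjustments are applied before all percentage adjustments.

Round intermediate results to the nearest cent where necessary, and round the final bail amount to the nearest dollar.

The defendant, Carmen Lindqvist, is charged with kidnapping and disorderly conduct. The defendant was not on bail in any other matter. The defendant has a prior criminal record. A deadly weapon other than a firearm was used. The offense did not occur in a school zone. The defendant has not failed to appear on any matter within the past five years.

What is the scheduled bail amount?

Base amounts from the schedule: kidnapping $141,000; disorderly conduct $1,800.
Stacking rule: use the highest base only. Highest is kidnapping at $141,000. Combined base = $141,000.
A deadly weapon other than a firearm was used (+20%): $141,000 × 1.2 = $169,200.

$169,200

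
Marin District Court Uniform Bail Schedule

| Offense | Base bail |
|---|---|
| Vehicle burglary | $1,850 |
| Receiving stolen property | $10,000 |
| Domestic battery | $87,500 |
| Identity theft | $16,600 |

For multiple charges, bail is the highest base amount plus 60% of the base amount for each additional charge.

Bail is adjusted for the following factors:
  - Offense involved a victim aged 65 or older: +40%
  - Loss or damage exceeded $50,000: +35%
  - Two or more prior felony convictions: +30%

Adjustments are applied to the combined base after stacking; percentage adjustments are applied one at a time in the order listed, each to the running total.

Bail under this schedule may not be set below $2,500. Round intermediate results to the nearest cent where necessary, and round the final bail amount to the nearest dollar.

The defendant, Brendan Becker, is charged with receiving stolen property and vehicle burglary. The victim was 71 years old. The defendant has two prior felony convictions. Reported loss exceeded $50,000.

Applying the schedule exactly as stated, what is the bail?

$27,297

Base amounts from the schedule: receiving stolen property $10,000; vehicle burglary $1,850.
Stacking rule: highest base plus 60% of each additional charge. Highest is receiving stolen property at $10,000. Additional: $1,850 × 60% = $1,110. Combined base = $10,000 + $1,110 = $11,110.
Offense involved a victim aged 65 or older (+40%): $11,110 × 1.4 = $15,554.
Loss or damage exceeded $50,000 (+35%): $15,554 × 1.35 = $20,997.90.
Two or more prior felony convictions (+30%): $20,997.90 × 1.3 = $27,297.27.
$27,297.27 is at or above the $2,500 minimum.
Rounded to the nearest dollar: $27,297.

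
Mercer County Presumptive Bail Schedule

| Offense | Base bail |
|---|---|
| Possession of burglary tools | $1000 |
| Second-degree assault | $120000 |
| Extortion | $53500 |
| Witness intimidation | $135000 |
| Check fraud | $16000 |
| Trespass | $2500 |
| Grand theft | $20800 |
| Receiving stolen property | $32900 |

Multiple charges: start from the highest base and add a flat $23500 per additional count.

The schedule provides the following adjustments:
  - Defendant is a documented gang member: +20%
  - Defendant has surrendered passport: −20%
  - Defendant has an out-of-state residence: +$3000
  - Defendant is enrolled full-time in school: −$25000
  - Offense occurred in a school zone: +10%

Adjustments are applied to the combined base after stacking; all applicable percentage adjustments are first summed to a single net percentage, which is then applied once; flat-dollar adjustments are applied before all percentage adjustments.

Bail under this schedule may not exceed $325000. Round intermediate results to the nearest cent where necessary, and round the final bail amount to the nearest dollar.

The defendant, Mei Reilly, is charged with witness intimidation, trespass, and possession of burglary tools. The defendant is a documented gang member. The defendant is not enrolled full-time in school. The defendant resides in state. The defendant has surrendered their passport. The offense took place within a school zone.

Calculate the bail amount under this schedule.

$200200

Base amounts from the schedule: witness intimidation $135000; trespass $2500; possession of burglary tools $1000.
Stacking rule: highest base plus $23500 per additional charge. Highest is witness intimidation at $135000; 2 additional charges → +$47000. Combined base = $182000.
Net percentage adjustment: +20% −20% +10% = +10%. $182000 × 1.1 = $200200.
$200200 is within the $325000 maximum.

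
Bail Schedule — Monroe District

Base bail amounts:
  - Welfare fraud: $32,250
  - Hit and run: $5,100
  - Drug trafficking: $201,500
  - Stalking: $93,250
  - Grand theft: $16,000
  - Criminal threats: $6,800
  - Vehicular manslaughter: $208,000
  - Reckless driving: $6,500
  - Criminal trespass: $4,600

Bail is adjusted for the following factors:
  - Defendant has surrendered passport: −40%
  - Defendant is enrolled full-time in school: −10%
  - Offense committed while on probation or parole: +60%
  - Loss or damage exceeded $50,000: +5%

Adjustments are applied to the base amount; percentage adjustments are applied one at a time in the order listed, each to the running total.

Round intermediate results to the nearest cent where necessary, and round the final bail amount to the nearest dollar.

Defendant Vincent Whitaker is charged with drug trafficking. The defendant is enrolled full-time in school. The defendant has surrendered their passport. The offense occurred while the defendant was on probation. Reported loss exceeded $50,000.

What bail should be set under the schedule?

$182,801

Base amounts from the schedule: drug trafficking $201,500.
Single charge. Combined base = $201,500.
Defendant has surrendered passport (−40%): $201,500 × 0.6 = $120,900.
Defendant is enrolled full-time in school (−10%): $120,900 × 0.9 = $108,810.
Offense committed while on probation or parole (+60%): $108,810 × 1.6 = $174,096.
Loss or damage exceeded $50,000 (+5%): $174,096 × 1.05 = $182,800.80.
Rounded to the nearest dollar: $182,801.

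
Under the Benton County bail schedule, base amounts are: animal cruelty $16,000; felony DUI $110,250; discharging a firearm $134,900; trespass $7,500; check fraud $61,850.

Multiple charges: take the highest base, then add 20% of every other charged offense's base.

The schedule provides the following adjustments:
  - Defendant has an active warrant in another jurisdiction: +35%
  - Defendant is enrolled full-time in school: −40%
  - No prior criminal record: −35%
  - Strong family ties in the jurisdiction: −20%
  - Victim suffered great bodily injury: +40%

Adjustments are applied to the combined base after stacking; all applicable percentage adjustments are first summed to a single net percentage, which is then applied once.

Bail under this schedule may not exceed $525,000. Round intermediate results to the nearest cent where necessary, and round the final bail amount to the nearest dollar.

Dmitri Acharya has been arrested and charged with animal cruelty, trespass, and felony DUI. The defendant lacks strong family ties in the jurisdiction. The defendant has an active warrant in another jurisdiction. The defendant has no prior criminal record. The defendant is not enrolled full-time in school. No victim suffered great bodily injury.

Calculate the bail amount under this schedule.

$114,950

Base amounts from the schedule: animal cruelty $16,000; trespass $7,500; felony DUI $110,250.
Stacking rule: highest base plus 20% of each additional charge. Highest is felony DUI at $110,250. Additional: $16,000 × 20% = $3,200; $7,500 × 20% = $1,500. Combined base = $110,250 + $4,700 = $114,950.
Net percentage adjustment: +35% −35% = +0%. $114,950 × 1 = $114,950.
$114,950 is within the $525,000 maximum.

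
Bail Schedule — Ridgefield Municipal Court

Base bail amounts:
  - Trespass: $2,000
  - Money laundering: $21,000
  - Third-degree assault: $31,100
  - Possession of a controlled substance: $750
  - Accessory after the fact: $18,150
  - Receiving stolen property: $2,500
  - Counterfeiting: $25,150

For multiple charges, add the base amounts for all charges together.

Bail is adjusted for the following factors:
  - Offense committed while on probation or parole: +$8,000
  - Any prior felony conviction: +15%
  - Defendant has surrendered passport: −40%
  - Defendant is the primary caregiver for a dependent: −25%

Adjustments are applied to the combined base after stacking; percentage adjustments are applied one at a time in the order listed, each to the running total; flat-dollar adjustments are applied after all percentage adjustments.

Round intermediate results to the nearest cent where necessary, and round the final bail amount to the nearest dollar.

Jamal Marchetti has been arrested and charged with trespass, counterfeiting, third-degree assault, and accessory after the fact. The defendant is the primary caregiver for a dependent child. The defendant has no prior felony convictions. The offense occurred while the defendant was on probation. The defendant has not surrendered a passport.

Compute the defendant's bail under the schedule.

$65,300

Base amounts from the schedule: trespass $2,000; counterfeiting $25,150; third-degree assault $31,100; accessory after the fact $18,150.
Stacking rule: sum of all bases. $2,000 + $25,150 + $31,100 + $18,150 = $76,400.
Defendant is the primary caregiver for a dependent (−25%): $76,400 × 0.75 = $57,300.
Offense committed while on probation or parole (+$8,000 flat): $57,300 + $8,000 = $65,300.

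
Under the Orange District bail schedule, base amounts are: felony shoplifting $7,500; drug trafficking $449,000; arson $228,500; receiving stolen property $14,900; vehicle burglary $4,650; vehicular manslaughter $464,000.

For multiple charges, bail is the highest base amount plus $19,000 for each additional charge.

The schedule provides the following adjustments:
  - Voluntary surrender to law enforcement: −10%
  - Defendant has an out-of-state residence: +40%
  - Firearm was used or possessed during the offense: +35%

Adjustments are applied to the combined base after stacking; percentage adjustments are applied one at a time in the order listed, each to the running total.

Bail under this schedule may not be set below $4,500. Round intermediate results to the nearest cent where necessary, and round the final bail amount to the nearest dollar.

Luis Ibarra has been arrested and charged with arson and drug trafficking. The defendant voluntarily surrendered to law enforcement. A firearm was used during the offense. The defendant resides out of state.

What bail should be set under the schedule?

Base amounts from the schedule: arson $228,500; drug trafficking $449,000.
Stacking rule: highest base plus $19,000 per additional charge. Highest is drug trafficking at $449,000; 1 additional charge → +$19,000. Combined base = $468,000.
Voluntary surrender to law enforcement (−10%): $468,000 × 0.9 = $421,200.
Defendant has an out-of-state residence (+40%): $421,200 × 1.4 = $589,680.
Firearm was used or possessed during the offense (+35%): $589,680 × 1.35 = $796,068.
$796,068 is at or above the $4,500 minimum.

$796,068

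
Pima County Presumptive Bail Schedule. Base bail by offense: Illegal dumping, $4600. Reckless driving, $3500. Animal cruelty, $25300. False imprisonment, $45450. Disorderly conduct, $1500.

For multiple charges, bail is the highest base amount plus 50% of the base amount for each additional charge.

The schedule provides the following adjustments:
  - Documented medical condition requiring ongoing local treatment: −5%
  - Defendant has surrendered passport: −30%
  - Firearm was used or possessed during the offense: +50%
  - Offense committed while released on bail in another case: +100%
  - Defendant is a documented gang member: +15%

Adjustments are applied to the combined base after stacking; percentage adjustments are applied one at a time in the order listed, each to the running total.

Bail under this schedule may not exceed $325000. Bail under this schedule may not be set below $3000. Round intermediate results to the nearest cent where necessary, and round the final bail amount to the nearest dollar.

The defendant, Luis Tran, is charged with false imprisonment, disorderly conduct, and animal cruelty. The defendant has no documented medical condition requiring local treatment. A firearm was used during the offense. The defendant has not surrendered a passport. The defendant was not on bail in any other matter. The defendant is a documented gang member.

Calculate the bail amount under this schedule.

Base amounts from the schedule: false imprisonment $45450; disorderly conduct $1500; animal cruelty $25300.
Stacking rule: highest base plus 50% of each additional charge. Highest is false imprisonment at $45450. Additional: $1500 × 50% = $750; $25300 × 50% = $12650. Combined base = $45450 + $13400 = $58850.
Firearm was used or possessed during the offense (+50%): $58850 × 1.5 = $88275.
Defendant is a documented gang member (+15%): $88275 × 1.15 = $101516.25.
$101516.25 is within the $325000 maximum.
$101516.25 is at or above the $3000 minimum.
Rounded to the nearest dollar: $101516.

$101516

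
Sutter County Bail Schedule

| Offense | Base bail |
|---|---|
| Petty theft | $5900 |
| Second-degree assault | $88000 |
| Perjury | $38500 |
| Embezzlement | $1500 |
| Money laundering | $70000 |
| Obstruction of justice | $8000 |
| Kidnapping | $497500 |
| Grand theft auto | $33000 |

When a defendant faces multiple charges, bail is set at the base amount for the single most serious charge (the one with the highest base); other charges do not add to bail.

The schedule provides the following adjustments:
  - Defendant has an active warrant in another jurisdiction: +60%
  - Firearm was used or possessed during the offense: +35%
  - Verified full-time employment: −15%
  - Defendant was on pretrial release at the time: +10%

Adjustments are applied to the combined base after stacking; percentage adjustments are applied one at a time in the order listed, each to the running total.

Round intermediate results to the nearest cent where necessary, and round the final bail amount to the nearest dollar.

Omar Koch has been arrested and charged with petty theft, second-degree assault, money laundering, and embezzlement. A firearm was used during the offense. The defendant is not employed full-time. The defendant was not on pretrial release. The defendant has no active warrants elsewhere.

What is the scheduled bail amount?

$118800

Base amounts from the schedule: petty theft $5900; second-degree assault $88000; money laundering $70000; embezzlement $1500.
Stacking rule: use the highest base only. Highest is second-degree assault at $88000. Combined base = $88000.
Firearm was used or possessed during the offense (+35%): $88000 × 1.35 = $118800.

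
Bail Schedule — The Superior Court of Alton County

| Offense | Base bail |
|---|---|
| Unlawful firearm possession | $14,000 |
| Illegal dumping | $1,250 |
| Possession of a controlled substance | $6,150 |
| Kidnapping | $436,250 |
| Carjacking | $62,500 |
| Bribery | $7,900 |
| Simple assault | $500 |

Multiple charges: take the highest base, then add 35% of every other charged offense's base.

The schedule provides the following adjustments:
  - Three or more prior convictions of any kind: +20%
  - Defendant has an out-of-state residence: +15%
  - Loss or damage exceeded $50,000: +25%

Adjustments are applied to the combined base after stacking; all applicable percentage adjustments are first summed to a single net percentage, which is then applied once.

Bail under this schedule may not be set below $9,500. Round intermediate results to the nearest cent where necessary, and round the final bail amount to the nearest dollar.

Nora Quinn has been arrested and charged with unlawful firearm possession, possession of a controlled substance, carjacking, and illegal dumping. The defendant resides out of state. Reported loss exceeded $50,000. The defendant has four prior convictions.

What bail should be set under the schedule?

$111,984

Base amounts from the schedule: unlawful firearm possession $14,000; possession of a controlled substance $6,150; carjacking $62,500; illegal dumping $1,250.
Stacking rule: highest base plus 35% of each additional charge. Highest is carjacking at $62,500. Additional: $14,000 × 35% = $4,900; $6,150 × 35% = $2,152.50; $1,250 × 35% = $437.50. Combined base = $62,500 + $7,490 = $69,990.
Net percentage adjustment: +20% +15% +25% = +60%. $69,990 × 1.6 = $111,984.
$111,984 is at or above the $9,500 minimum.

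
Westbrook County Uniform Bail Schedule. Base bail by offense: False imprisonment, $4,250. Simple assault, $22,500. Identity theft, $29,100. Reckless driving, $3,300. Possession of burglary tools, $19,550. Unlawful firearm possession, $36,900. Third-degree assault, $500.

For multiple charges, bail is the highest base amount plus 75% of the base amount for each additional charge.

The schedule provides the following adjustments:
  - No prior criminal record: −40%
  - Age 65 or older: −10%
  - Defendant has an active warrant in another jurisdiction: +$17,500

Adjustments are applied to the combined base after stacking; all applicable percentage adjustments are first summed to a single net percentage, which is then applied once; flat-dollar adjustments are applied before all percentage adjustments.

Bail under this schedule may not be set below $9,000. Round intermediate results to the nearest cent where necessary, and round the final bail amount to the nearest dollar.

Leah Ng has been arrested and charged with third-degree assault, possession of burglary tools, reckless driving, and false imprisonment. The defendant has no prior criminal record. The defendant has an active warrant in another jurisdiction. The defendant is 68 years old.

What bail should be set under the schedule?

Base amounts from the schedule: third-degree assault $500; possession of burglary tools $19,550; reckless driving $3,300; false imprisonment $4,250.
Stacking rule: highest base plus 75% of each additional charge. Highest is possession of burglary tools at $19,550. Additional: $500 × 75% = $375; $3,300 × 75% = $2,475; $4,250 × 75% = $3,187.50. Combined base = $19,550 + $6,037.50 = $25,587.50.
Defendant has an active warrant in another jurisdiction (+$17,500 flat): $25,587.50 + $17,500 = $43,087.50.
Net percentage adjustment: −40% −10% = −50%. $43,087.50 × 0.5 = $21,543.75.
$21,543.75 is at or above the $9,000 minimum.
Rounded to the nearest dollar: $21,544.

$21,544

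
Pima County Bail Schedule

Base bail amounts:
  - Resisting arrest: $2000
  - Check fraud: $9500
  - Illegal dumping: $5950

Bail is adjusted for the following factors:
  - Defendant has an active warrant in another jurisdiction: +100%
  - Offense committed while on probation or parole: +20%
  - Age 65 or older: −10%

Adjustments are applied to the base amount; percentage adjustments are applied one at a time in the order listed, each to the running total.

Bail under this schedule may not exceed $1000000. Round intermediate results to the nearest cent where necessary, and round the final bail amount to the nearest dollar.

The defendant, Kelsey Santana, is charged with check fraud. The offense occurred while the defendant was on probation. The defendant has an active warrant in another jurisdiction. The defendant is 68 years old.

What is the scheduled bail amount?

$20520

Base amounts from the schedule: check fraud $9500.
Single charge. Combined base = $9500.
Defendant has an active warrant in another jurisdiction (+100%): $9500 × 2 = $19000.
Offense committed while on probation or parole (+20%): $19000 × 1.2 = $22800.
Age 65 or older (−10%): $22800 × 0.9 = $20520.
$20520 is within the $1000000 maximum.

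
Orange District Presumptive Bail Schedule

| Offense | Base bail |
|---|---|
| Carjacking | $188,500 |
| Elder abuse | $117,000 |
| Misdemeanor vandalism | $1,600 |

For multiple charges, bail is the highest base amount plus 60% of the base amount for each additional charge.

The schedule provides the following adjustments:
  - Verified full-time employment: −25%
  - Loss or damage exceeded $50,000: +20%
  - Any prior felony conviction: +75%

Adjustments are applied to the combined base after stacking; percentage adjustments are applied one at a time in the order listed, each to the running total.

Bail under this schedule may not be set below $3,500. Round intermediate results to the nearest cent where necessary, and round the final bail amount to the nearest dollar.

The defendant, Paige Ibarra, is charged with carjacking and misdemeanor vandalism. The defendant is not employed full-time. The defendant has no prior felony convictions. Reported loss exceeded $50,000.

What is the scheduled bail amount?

Base amounts from the schedule: carjacking $188,500; misdemeanor vandalism $1,600.
Stacking rule: highest base plus 60% of each additional charge. Highest is carjacking at $188,500. Additional: $1,600 × 60% = $960. Combined base = $188,500 + $960 = $189,460.
Loss or damage exceeded $50,000 (+20%): $189,460 × 1.2 = $227,352.
$227,352 is at or above the $3,500 minimum.

$227,352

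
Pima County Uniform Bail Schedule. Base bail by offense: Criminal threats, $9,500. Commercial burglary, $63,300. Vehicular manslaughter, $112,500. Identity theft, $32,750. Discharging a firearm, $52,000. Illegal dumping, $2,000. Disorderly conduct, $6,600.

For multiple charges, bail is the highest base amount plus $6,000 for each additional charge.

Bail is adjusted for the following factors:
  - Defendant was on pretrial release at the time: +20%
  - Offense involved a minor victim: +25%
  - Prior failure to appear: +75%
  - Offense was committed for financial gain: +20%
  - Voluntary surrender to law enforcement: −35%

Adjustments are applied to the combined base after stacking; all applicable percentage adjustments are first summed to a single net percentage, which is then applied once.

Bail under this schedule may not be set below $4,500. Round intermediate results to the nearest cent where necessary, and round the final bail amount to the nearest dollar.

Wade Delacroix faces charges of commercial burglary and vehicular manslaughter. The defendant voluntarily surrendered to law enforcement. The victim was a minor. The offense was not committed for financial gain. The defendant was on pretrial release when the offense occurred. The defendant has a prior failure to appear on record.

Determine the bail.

Base amounts from the schedule: commercial burglary $63,300; vehicular manslaughter $112,500.
Stacking rule: highest base plus $6,000 per additional charge. Highest is vehicular manslaughter at $112,500; 1 additional charge → +$6,000. Combined base = $118,500.
Net percentage adjustment: +20% +25% +75% −35% = +85%. $118,500 × 1.85 = $219,225.
$219,225 is at or above the $4,500 minimum.

$219,225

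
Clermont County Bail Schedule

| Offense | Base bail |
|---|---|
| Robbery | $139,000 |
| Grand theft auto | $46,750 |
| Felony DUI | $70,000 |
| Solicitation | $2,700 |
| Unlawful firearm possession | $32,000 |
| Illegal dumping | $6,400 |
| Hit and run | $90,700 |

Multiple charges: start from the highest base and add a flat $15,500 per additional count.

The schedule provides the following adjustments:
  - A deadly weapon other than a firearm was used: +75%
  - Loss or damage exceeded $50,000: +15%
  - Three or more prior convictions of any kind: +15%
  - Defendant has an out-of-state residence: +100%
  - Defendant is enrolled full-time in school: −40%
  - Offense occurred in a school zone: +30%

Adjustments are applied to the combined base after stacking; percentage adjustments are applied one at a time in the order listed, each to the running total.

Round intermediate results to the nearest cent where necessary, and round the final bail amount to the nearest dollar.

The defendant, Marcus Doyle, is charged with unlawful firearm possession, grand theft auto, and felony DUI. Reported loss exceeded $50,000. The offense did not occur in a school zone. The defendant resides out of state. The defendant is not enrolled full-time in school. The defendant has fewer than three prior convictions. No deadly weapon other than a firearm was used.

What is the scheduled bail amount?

Base amounts from the schedule: unlawful firearm possession $32,000; grand theft auto $46,750; felony DUI $70,000.
Stacking rule: highest base plus $15,500 per additional charge. Highest is felony DUI at $70,000; 2 additional charges → +$31,000. Combined base = $101,000.
Loss or damage exceeded $50,000 (+15%): $101,000 × 1.15 = $116,150.
Defendant has an out-of-state residence (+100%): $116,150 × 2 = $232,300.

$232,300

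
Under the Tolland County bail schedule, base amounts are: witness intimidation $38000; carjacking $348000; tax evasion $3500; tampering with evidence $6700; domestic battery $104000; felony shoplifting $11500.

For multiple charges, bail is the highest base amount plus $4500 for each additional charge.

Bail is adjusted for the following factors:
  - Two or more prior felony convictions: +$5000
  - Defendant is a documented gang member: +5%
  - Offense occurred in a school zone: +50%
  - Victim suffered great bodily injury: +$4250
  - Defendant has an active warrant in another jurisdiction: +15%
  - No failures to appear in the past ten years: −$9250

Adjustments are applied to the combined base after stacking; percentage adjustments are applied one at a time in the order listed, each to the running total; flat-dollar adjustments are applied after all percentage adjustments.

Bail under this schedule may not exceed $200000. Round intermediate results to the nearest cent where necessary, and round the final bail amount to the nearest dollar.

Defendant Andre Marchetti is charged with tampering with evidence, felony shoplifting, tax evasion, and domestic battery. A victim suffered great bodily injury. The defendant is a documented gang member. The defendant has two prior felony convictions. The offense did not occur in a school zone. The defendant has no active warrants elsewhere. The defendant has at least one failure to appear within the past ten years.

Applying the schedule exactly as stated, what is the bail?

$132625

Base amounts from the schedule: tampering with evidence $6700; felony shoplifting $11500; tax evasion $3500; domestic battery $104000.
Stacking rule: highest base plus $4500 per additional charge. Highest is domestic battery at $104000; 3 additional charges → +$13500. Combined base = $117500.
Defendant is a documented gang member (+5%): $117500 × 1.05 = $123375.
Two or more prior felony convictions (+$5000 flat): $123375 + $5000 = $128375.
Victim suffered great bodily injury (+$4250 flat): $128375 + $4250 = $132625.
$132625 is within the $200000 maximum.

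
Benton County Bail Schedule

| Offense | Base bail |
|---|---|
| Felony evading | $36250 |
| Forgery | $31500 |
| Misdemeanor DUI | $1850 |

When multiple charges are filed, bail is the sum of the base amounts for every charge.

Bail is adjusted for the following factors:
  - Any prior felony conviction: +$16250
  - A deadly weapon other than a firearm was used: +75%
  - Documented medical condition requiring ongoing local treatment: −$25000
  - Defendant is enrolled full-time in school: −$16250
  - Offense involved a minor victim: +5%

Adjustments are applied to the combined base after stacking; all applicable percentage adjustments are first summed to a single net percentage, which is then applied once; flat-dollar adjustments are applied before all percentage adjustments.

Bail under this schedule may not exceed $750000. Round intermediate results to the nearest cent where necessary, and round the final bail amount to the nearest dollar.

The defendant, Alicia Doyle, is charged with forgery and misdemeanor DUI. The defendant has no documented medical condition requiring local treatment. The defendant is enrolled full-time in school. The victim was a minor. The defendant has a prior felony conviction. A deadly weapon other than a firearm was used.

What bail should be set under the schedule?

$60030

Base amounts from the schedule: forgery $31500; misdemeanor DUI $1850.
Stacking rule: sum of all bases. $31500 + $1850 = $33350.
Any prior felony conviction (+$16250 flat): $33350 + $16250 = $49600.
Defendant is enrolled full-time in school (−$16250 flat): $49600 − $16250 = $33350.
Net percentage adjustment: +75% +5% = +80%. $33350 × 1.8 = $60030.
$60030 is within the $750000 maximum.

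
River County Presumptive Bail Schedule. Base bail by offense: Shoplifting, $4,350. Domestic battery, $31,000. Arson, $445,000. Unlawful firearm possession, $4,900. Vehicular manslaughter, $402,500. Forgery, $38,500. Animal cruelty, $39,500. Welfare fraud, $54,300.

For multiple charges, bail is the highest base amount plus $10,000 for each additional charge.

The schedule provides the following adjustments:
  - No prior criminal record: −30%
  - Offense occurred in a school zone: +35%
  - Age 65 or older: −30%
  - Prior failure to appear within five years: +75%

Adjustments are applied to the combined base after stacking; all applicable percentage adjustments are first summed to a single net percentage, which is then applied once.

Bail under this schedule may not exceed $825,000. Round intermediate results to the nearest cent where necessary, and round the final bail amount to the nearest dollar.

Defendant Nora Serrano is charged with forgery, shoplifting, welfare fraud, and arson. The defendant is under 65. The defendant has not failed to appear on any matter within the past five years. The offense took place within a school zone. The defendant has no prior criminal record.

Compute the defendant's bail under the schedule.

Base amounts from the schedule: forgery $38,500; shoplifting $4,350; welfare fraud $54,300; arson $445,000.
Stacking rule: highest base plus $10,000 per additional charge. Highest is arson at $445,000; 3 additional charges → +$30,000. Combined base = $475,000.
Net percentage adjustment: −30% +35% = +5%. $475,000 × 1.05 = $498,750.
$498,750 is within the $825,000 maximum.

$498,750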